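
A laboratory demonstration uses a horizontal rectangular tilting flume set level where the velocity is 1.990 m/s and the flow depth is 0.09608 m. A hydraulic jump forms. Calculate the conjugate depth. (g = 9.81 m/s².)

y₂ = 0.2346 m

Fr₁ = V₁/√(g·y₁) = 1.990/√(9.81×0.09608) = 2.050.
From the momentum equation for a rectangular channel, y₂/y₁ = ½[√(1 + 8Fr₁²) − 1] = ½[√34.612 − 1] = 2.442.
y₂ = 2.442 × 0.09608 = 0.2346 m.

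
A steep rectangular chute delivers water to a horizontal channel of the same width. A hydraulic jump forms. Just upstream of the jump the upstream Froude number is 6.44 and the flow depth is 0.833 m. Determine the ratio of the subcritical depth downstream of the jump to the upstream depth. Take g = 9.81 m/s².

Fr₁ = 6.44 (given).
By Bélanger, y₂/y₁ = ½[√(1 + 8Fr₁²) − 1] = ½[√332.8 − 1] = 8.62.

y₂/y₁ = 8.62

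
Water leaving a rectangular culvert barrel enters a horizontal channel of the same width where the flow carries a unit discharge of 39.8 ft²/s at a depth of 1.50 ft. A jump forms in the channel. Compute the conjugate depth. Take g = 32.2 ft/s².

V₁ = q/y₁ = 39.8/1.50 = 26.5 ft/s. Fr₁ = V₁/√(g·y₁) = 26.5/√(32.2×1.50) = 3.82.
Conjugate-depth relation: y₂/y₁ = ½[√(1 + 8Fr₁²) − 1] = ½[√117.6 − 1] = 4.92.
y₂ = 4.92 × 1.50 = 7.38 ft.

y₂ = 7.38 ft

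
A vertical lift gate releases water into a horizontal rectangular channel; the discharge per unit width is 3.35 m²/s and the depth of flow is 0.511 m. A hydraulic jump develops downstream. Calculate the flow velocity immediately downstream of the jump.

V₂ = 1.79 m/s

V₁ = q/y₁ = 3.35/0.511 = 6.56 m/s. Fr₁ = V₁/√(g·y₁) = 6.56/√(9.81×0.511) = 2.93.
Sequent-depth ratio: y₂/y₁ = ½[√(1 + 8Fr₁²) − 1] = ½[√69.59 − 1] = 3.67.
y₂ = 3.67 × 0.511 = 1.88 m.
V₂ = q/y₂ = 3.35/1.88 = 1.79 m/s.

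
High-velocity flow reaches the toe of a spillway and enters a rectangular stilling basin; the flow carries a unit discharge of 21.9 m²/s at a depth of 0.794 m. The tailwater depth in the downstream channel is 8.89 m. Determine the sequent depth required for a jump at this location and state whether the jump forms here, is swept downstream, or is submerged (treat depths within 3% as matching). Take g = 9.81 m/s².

V₁ = q/y₁ = 21.9/0.794 = 27.6 m/s. Fr₁ = V₁/√(g·y₁) = 27.6/√(9.81×0.794) = 9.88.
By Bélanger, y₂/y₁ = ½[√(1 + 8Fr₁²) − 1] = ½[√782.4 − 1] = 13.5.
y₂ = 13.5 × 0.794 = 10.7 m.
Tailwater y_tw = 8.89 m: y_tw < y₂, so the jump is swept downstream.

y₂ = 10.7 m; the jump is swept downstream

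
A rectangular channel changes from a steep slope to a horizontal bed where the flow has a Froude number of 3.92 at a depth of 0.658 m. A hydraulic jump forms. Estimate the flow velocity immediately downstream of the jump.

V₂ = 1.97 m/s

Fr₁ = 3.92 (given).
By Bélanger, y₂/y₁ = ½[√(1 + 8Fr₁²) − 1] = ½[√123.9 − 1] = 5.07.
y₂ = 5.07 × 0.658 = 3.33 m.
V₁ = Fr₁·√(g·y₁) = 3.92×√(9.81×0.658) = 9.96 m/s; q = V₁·y₁ = 6.55 m²/s.
V₂ = q/y₂ = 6.55/3.33 = 1.97 m/s.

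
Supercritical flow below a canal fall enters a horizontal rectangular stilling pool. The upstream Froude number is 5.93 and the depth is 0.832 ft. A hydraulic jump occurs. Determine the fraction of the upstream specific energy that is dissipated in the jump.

ΔE/E₁ = 0.560 (56.0%)

Fr₁ = 5.93 (given).
From the momentum equation for a rectangular channel, y₂/y₁ = ½[√(1 + 8Fr₁²) − 1] = ½[√282.3 − 1] = 7.90.
y₂ = 7.90 × 0.832 = 6.57 ft.
E₁ = y₁(1 + Fr₁²/2) = 0.832×(1 + 5.93²/2) = 15.5 ft. ΔE = (y₂ − y₁)³/(4y₁y₂) = 8.65 ft. ΔE/E₁ = 8.65/15.5 = 0.560.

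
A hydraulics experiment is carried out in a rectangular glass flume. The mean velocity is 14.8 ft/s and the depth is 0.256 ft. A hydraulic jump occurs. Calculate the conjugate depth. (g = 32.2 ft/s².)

Fr₁ = V₁/√(g·y₁) = 14.8/√(32.2×0.256) = 5.15.
Conjugate-depth relation: y₂/y₁ = ½[√(1 + 8Fr₁²) − 1] = ½[√213.6 − 1] = 6.81.
y₂ = 6.81 × 0.256 = 1.74 ft.

y₂ = 1.74 ft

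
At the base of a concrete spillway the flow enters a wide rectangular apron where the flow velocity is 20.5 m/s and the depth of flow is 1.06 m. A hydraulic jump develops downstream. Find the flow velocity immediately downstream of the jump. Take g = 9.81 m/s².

V₂ = 2.41 m/s

Fr₁ = V₁/√(g·y₁) = 20.5/√(9.81×1.06) = 6.36.
Sequent-depth ratio: y₂/y₁ = ½[√(1 + 8Fr₁²) − 1] = ½[√324.3 − 1] = 8.50.
y₂ = 8.50 × 1.06 = 9.01 m.
q = V₁·y₁ = 20.5 × 1.06 = 21.7 m²/s.
V₂ = q/y₂ = 21.7/9.01 = 2.41 m/s.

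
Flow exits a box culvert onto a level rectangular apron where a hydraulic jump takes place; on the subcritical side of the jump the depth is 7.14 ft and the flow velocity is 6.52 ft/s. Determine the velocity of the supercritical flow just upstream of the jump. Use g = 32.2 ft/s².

Fr₂ = V₂/√(g·y₂) = 6.52/√(32.2×7.14) = 0.430.
Applying the sequent-depth relation in reverse, y₁/y₂ = ½[√(1 + 8Fr₂²) − 1] = ½[√2.479 − 1] = 0.287.
y₁ = 0.287 × 7.14 = 2.05 ft.
V₁ = q/y₁ = 46.6/2.05 = 22.7 ft/s.

V₁ = 22.7 ft/s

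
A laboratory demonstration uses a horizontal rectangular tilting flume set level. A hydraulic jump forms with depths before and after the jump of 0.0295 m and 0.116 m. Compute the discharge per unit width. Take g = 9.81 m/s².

For a rectangular channel the momentum equation gives q² = ½·g·y₁·y₂·(y₁ + y₂) = ½×9.81×0.0295×0.116×0.146 = 0.00244.
q = √0.00244 = 0.0494 m²/s.

q = 0.0494 m²/s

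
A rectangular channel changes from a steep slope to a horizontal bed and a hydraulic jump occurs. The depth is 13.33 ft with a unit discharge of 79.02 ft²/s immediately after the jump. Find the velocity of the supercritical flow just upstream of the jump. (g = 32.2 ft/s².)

V₁ = 41.39 ft/s

V₂ = q/y₂ = 79.02/13.33 = 5.928 ft/s; Fr₂ = V₂/√(g·y₂) = 0.2861.
From the momentum equation (using Fr₂), y₁/y₂ = ½[√(1 + 8Fr₂²) − 1] = ½[√1.6550 − 1] = 0.1432.
y₁ = 0.1432 × 13.33 = 1.909 ft.
V₁ = q/y₁ = 79.02/1.909 = 41.39 ft/s.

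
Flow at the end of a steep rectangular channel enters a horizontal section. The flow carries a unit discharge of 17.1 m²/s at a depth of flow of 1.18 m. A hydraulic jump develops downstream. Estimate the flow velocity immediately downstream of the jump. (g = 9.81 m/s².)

V₁ = q/y₁ = 17.1/1.18 = 14.5 m/s. Fr₁ = V₁/√(g·y₁) = 14.5/√(9.81×1.18) = 4.26.
From the momentum equation for a rectangular channel, y₂/y₁ = ½[√(1 + 8Fr₁²) − 1] = ½[√146.1 − 1] = 5.54.
y₂ = 5.54 × 1.18 = 6.54 m.
V₂ = q/y₂ = 17.1/6.54 = 2.61 m/s.

V₂ = 2.61 m/s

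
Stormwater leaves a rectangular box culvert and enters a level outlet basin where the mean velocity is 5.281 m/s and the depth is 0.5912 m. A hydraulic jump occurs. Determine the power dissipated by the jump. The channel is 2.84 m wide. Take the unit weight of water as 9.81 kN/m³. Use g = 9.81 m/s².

P = 21.52 kW

Fr₁ = V₁/√(g·y₁) = 5.281/√(9.81×0.5912) = 2.193.
Bélanger equation: y₂/y₁ = ½[√(1 + 8Fr₁²) − 1] = ½[√39.470 − 1] = 2.641.
y₂ = 2.641 × 0.5912 = 1.562 m.
Head loss: ΔE = (y₂ − y₁)³/(4y₁y₂) = (1.562 − 0.5912)³/(4×0.5912×1.562) = 0.9135/3.693 = 0.2474 m.
q = V₁·y₁ = 5.281 × 0.5912 = 3.122 m²/s. Q = q·b = 3.122 × 2.84 = 8.867 m³/s. P = γ·Q·ΔE = 9.81 × 8.867 × 0.2474 = 21.52 kW.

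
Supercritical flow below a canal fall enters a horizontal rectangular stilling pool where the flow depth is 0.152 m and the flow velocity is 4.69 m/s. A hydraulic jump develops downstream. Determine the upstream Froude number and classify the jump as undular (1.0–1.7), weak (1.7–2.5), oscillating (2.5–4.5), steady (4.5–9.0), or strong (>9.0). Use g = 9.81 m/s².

Fr₁ = V₁/√(g·y₁) = 4.69/√(9.81×0.152) = 3.84.
Fr₁ = 3.84 lies in the oscillating range.

Fr₁ = 3.84; oscillating jump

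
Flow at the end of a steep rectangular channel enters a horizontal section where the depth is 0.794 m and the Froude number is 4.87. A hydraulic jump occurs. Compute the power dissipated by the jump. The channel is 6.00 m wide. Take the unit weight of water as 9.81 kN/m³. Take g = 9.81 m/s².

P = 3109 kW

Fr₁ = 4.87 (given).
By Bélanger, y₂/y₁ = ½[√(1 + 8Fr₁²) − 1] = ½[√190.7 − 1] = 6.41.
y₂ = 6.41 × 0.794 = 5.09 m.
V₁ = Fr₁·√(g·y₁) = 4.87×√(9.81×0.794) = 13.6 m/s; q = V₁·y₁ = 10.8 m²/s. V₂ = q/y₂ = 10.8/5.09 = 2.12 m/s. E₁ = y₁ + V₁²/2g = 10.2 m; E₂ = y₂ + V₂²/2g = 5.32 m. ΔE = E₁ − E₂ = 4.89 m.
Q = q·b = 10.8 × 6.00 = 64.8 m³/s. P = γ·Q·ΔE = 9.81 × 64.8 × 4.89 = 3109 kW.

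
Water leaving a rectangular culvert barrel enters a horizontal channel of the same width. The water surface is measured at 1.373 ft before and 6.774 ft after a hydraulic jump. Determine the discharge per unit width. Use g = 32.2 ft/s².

For a rectangular channel the momentum equation gives q² = ½·g·y₁·y₂·(y₁ + y₂) = ½×32.2×1.373×6.774×8.147 = 1220.
q = √1220 = 34.93 ft²/s.

q = 34.93 ft²/s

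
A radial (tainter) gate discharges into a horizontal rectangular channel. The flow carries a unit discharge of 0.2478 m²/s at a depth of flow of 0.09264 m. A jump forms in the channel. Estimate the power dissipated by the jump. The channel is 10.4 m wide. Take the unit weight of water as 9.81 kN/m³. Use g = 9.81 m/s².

P = 2.613 kW

V₁ = q/y₁ = 0.2478/0.09264 = 2.675 m/s. Fr₁ = V₁/√(g·y₁) = 2.675/√(9.81×0.09264) = 2.806.
Bélanger equation: y₂/y₁ = ½[√(1 + 8Fr₁²) − 1] = ½[√63.984 − 1] = 3.499.
y₂ = 3.499 × 0.09264 = 0.3242 m.
Head loss: ΔE = (y₂ − y₁)³/(4y₁y₂) = (0.3242 − 0.09264)³/(4×0.09264×0.3242) = 0.01242/0.1201 = 0.1033 m.
Q = q·b = 0.2478 × 10.4 = 2.577 m³/s. P = γ·Q·ΔE = 9.81 × 2.577 × 0.1033 = 2.613 kW.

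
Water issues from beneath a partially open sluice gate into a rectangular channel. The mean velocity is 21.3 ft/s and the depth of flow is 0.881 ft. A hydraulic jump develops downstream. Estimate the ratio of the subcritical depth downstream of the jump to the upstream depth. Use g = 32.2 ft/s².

y₂/y₁ = 5.18

Fr₁ = V₁/√(g·y₁) = 21.3/√(32.2×0.881) = 4.00.
Bélanger equation: y₂/y₁ = ½[√(1 + 8Fr₁²) − 1] = ½[√128.9 − 1] = 5.18.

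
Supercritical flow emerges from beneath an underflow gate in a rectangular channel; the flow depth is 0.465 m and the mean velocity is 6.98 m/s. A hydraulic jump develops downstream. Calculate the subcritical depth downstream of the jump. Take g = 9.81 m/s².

y₂ = 1.93 m

Fr₁ = V₁/√(g·y₁) = 6.98/√(9.81×0.465) = 3.27.
Bélanger equation: y₂/y₁ = ½[√(1 + 8Fr₁²) − 1] = ½[√86.44 − 1] = 4.15.
y₂ = 4.15 × 0.465 = 1.93 m.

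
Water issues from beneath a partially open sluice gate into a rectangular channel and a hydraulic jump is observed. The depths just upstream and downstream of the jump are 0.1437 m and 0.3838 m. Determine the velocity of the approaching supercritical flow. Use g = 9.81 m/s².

For a rectangular channel the momentum equation gives q² = ½·g·y₁·y₂·(y₁ + y₂) = ½×9.81×0.1437×0.3838×0.5275 = 0.1427.
q = √0.1427 = 0.3778 m²/s.
V₁ = q/y₁ = 0.3778/0.1437 = 2.629 m/s.

V₁ = 2.629 m/s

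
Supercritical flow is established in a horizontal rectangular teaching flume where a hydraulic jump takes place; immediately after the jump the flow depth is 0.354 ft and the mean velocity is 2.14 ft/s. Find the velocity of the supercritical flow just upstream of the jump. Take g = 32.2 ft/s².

Fr₂ = V₂/√(g·y₂) = 2.14/√(32.2×0.354) = 0.634.
Applying the sequent-depth relation in reverse, y₁/y₂ = ½[√(1 + 8Fr₂²) − 1] = ½[√4.214 − 1] = 0.526.
y₁ = 0.526 × 0.354 = 0.186 ft.
V₁ = q/y₁ = 0.758/0.186 = 4.07 ft/s.

V₁ = 4.07 ft/s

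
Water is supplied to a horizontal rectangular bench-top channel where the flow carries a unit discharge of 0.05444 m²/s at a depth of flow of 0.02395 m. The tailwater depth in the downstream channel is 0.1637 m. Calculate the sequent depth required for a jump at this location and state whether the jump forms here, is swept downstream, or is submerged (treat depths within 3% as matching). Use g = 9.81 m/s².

V₁ = q/y₁ = 0.05444/0.02395 = 2.273 m/s. Fr₁ = V₁/√(g·y₁) = 2.273/√(9.81×0.02395) = 4.689.
Bélanger equation: y₂/y₁ = ½[√(1 + 8Fr₁²) − 1] = ½[√176.93 − 1] = 6.151.
y₂ = 6.151 × 0.02395 = 0.1473 m.
Tailwater y_tw = 0.1637 m: y_tw > y₂, so the jump is submerged.

y₂ = 0.1473 m; the jump is submerged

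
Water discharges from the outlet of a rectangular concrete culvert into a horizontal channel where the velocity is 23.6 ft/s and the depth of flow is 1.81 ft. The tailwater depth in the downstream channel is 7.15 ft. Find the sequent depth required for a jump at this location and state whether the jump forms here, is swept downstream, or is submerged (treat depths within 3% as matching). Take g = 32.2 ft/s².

y₂ = 7.06 ft; the jump forms here

Fr₁ = V₁/√(g·y₁) = 23.6/√(32.2×1.81) = 3.09.
Conjugate-depth relation: y₂/y₁ = ½[√(1 + 8Fr₁²) − 1] = ½[√77.45 − 1] = 3.90.
y₂ = 3.90 × 1.81 = 7.06 ft.
Tailwater y_tw = 7.15 ft: y_tw ≈ y₂, so the jump forms here.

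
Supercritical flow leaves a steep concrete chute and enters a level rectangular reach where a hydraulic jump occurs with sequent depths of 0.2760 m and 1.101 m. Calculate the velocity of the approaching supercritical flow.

For a rectangular channel the momentum equation gives q² = ½·g·y₁·y₂·(y₁ + y₂) = ½×9.81×0.2760×1.101×1.377 = 2.052.
q = √2.052 = 1.433 m²/s.
V₁ = q/y₁ = 1.433/0.2760 = 5.191 m/s.

V₁ = 5.191 m/s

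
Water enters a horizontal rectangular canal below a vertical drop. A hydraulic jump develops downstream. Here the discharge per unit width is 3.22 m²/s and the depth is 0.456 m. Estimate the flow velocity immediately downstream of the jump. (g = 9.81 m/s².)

V₂ = 1.66 m/s

V₁ = q/y₁ = 3.22/0.456 = 7.06 m/s. Fr₁ = V₁/√(g·y₁) = 7.06/√(9.81×0.456) = 3.34.
By Bélanger, y₂/y₁ = ½[√(1 + 8Fr₁²) − 1] = ½[√90.17 − 1] = 4.25.
y₂ = 4.25 × 0.456 = 1.94 m.
V₂ = q/y₂ = 3.22/1.94 = 1.66 m/s.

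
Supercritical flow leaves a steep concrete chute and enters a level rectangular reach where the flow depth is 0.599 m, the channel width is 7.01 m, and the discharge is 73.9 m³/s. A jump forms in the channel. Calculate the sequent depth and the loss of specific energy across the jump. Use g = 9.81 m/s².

y₂ = 5.86 m; ΔE = 10.4 m

q = Q/b = 73.9/7.01 = 10.5 m²/s; V₁ = q/y₁ = 17.6 m/s. Fr₁ = V₁/√(g·y₁) = 7.26.
Bélanger equation: y₂/y₁ = ½[√(1 + 8Fr₁²) − 1] = ½[√422.7 − 1] = 9.78.
y₂ = 9.78 × 0.599 = 5.86 m.
V₂ = q/y₂ = 10.5/5.86 = 1.80 m/s. E₁ = y₁ + V₁²/2g = 16.4 m; E₂ = y₂ + V₂²/2g = 6.02 m. ΔE = E₁ − E₂ = 10.4 m.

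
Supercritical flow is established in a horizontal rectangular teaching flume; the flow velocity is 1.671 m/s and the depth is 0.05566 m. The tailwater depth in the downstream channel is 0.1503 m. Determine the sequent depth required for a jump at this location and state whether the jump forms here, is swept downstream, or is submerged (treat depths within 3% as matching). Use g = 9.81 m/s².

y₂ = 0.1523 m; the jump forms here

Fr₁ = V₁/√(g·y₁) = 1.671/√(9.81×0.05566) = 2.261.
From the momentum equation for a rectangular channel, y₂/y₁ = ½[√(1 + 8Fr₁²) − 1] = ½[√41.910 − 1] = 2.737.
y₂ = 2.737 × 0.05566 = 0.1523 m.
Tailwater y_tw = 0.1503 m: y_tw ≈ y₂, so the jump forms here.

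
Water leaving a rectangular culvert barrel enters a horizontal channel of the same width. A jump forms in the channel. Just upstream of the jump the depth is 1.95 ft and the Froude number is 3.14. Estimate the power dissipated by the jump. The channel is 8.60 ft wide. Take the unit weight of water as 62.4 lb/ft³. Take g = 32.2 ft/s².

P = 152 hp

Fr₁ = 3.14 (given).
From the momentum equation for a rectangular channel, y₂/y₁ = ½[√(1 + 8Fr₁²) − 1] = ½[√79.88 − 1] = 3.97.
y₂ = 3.97 × 1.95 = 7.74 ft.
V₁ = Fr₁·√(g·y₁) = 3.14×√(32.2×1.95) = 24.9 ft/s; q = V₁·y₁ = 48.5 ft²/s. V₂ = q/y₂ = 48.5/7.74 = 6.27 ft/s. E₁ = y₁ + V₁²/2g = 11.6 ft; E₂ = y₂ + V₂²/2g = 8.35 ft. ΔE = E₁ − E₂ = 3.21 ft.
Q = q·b = 48.5 × 8.60 = 417 cfs. P = γ·Q·ΔE/550 = 62.4 × 417 × 3.21 / 550 = 152 hp.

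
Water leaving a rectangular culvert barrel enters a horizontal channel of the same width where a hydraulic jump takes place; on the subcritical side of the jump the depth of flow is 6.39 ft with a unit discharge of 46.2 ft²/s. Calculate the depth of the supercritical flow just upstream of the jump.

y₁ = 2.37 ft

V₂ = q/y₂ = 46.2/6.39 = 7.23 ft/s; Fr₂ = V₂/√(g·y₂) = 0.504.
The Bélanger relation is symmetric: y₁/y₂ = ½[√(1 + 8Fr₂²) − 1] = ½[√3.032 − 1] = 0.371.
y₁ = 0.371 × 6.39 = 2.37 ft.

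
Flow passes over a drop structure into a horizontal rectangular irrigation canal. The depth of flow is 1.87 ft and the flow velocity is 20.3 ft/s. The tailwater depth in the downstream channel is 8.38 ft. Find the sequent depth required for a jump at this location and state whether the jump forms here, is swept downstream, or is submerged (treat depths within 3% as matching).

y₂ = 6.05 ft; the jump is submerged

Fr₁ = V₁/√(g·y₁) = 20.3/√(32.2×1.87) = 2.62.
Sequent-depth ratio: y₂/y₁ = ½[√(1 + 8Fr₁²) − 1] = ½[√55.75 − 1] = 3.23.
y₂ = 3.23 × 1.87 = 6.05 ft.
Tailwater y_tw = 8.38 ft: y_tw > y₂, so the jump is submerged.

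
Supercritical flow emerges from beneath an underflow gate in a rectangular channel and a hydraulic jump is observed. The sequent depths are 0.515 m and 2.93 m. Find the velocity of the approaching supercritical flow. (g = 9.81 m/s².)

V₁ = 9.80 m/s

For a rectangular channel the momentum equation gives q² = ½·g·y₁·y₂·(y₁ + y₂) = ½×9.81×0.515×2.93×3.45 = 25.5.
q = √25.5 = 5.05 m²/s.
V₁ = q/y₁ = 5.05/0.515 = 9.80 m/s.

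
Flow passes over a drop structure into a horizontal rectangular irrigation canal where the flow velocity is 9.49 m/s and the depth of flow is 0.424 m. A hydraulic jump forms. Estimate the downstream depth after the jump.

y₂ = 2.59 m

Fr₁ = V₁/√(g·y₁) = 9.49/√(9.81×0.424) = 4.65.
Bélanger equation: y₂/y₁ = ½[√(1 + 8Fr₁²) − 1] = ½[√174.2 − 1] = 6.10.
y₂ = 6.10 × 0.424 = 2.59 m.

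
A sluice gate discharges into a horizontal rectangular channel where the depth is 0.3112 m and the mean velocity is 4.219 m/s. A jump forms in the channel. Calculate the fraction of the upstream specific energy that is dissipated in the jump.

Fr₁ = V₁/√(g·y₁) = 4.219/√(9.81×0.3112) = 2.415.
Conjugate-depth relation: y₂/y₁ = ½[√(1 + 8Fr₁²) − 1] = ½[√47.644 − 1] = 2.951.
y₂ = 2.951 × 0.3112 = 0.9184 m.
E₁ = y₁ + V₁²/2g = 1.218 m. ΔE = (y₂ − y₁)³/(4y₁y₂) = 0.1958 m. ΔE/E₁ = 0.1958/1.218 = 0.161.

ΔE/E₁ = 0.161 (16.1%)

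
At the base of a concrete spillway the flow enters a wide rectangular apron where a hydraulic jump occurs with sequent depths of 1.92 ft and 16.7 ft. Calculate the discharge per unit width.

For a rectangular channel the momentum equation gives q² = ½·g·y₁·y₂·(y₁ + y₂) = ½×32.2×1.92×16.7×18.6 = 9612.
q = √9612 = 98.0 ft²/s.

q = 98.0 ft²/s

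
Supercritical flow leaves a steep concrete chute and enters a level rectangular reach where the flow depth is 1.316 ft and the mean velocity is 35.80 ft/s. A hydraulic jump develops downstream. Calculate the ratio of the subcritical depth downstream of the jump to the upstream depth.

Fr₁ = V₁/√(g·y₁) = 35.80/√(32.2×1.316) = 5.500.
Sequent-depth ratio: y₂/y₁ = ½[√(1 + 8Fr₁²) − 1] = ½[√242.96 − 1] = 7.294.

y₂/y₁ = 7.294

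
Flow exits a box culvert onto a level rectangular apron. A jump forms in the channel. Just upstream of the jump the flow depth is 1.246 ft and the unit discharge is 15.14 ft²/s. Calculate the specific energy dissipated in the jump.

V₁ = q/y₁ = 15.14/1.246 = 12.15 ft/s. Fr₁ = V₁/√(g·y₁) = 12.15/√(32.2×1.246) = 1.918.
Conjugate-depth relation: y₂/y₁ = ½[√(1 + 8Fr₁²) − 1] = ½[√30.440 − 1] = 2.259.
y₂ = 2.259 × 1.246 = 2.814 ft.
Head loss: ΔE = (y₂ − y₁)³/(4y₁y₂) = (2.814 − 1.246)³/(4×1.246×2.814) = 3.857/14.03 = 0.2750 ft.

ΔE = 0.2750 ft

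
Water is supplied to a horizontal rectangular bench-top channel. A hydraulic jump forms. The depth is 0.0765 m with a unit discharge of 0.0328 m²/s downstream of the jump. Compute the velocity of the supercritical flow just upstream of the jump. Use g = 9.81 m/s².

V₁ = 1.19 m/s

V₂ = q/y₂ = 0.0328/0.0765 = 0.429 m/s; Fr₂ = V₂/√(g·y₂) = 0.495.
The Bélanger relation is symmetric: y₁/y₂ = ½[√(1 + 8Fr₂²) − 1] = ½[√2.960 − 1] = 0.360.
y₁ = 0.360 × 0.0765 = 0.0276 m.
V₁ = q/y₁ = 0.0328/0.0276 = 1.19 m/s.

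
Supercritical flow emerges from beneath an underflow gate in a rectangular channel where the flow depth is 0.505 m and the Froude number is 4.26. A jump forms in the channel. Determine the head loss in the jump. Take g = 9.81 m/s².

Fr₁ = 4.26 (given).
Sequent-depth ratio: y₂/y₁ = ½[√(1 + 8Fr₁²) − 1] = ½[√146.2 − 1] = 5.55.
y₂ = 5.55 × 0.505 = 2.80 m.
Head loss: ΔE = (y₂ − y₁)³/(4y₁y₂) = (2.80 − 0.505)³/(4×0.505×2.80) = 12.1/5.66 = 2.14 m.

ΔE = 2.14 m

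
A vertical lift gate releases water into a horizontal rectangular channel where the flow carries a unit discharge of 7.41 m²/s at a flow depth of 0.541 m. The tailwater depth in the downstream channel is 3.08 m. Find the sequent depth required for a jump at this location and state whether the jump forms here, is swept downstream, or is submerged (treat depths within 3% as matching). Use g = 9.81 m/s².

y₂ = 4.29 m; the jump is swept downstream

V₁ = q/y₁ = 7.41/0.541 = 13.7 m/s. Fr₁ = V₁/√(g·y₁) = 13.7/√(9.81×0.541) = 5.95.
From the momentum equation for a rectangular channel, y₂/y₁ = ½[√(1 + 8Fr₁²) − 1] = ½[√283.8 − 1] = 7.92.
y₂ = 7.92 × 0.541 = 4.29 m.
Tailwater y_tw = 3.08 m: y_tw < y₂, so the jump is swept downstream.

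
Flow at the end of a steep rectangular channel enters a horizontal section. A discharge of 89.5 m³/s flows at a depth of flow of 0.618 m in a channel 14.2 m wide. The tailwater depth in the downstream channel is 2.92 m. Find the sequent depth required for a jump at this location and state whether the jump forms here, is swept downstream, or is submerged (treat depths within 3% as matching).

y₂ = 3.32 m; the jump is swept downstream

q = Q/b = 89.5/14.2 = 6.30 m²/s; V₁ = q/y₁ = 10.2 m/s. Fr₁ = V₁/√(g·y₁) = 4.14.
Conjugate-depth relation: y₂/y₁ = ½[√(1 + 8Fr₁²) − 1] = ½[√138.3 − 1] = 5.38.
y₂ = 5.38 × 0.618 = 3.32 m.
Tailwater y_tw = 2.92 m: y_tw < y₂, so the jump is swept downstream.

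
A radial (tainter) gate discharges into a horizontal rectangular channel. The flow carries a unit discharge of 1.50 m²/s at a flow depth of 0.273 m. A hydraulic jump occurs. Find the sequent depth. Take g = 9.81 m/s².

y₂ = 1.17 m

V₁ = q/y₁ = 1.50/0.273 = 5.49 m/s. Fr₁ = V₁/√(g·y₁) = 5.49/√(9.81×0.273) = 3.36.
Conjugate-depth relation: y₂/y₁ = ½[√(1 + 8Fr₁²) − 1] = ½[√91.18 − 1] = 4.27.
y₂ = 4.27 × 0.273 = 1.17 m.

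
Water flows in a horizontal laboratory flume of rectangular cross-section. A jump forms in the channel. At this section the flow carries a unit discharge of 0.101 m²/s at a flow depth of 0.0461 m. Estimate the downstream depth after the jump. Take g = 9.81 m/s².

y₂ = 0.191 m

V₁ = q/y₁ = 0.101/0.0461 = 2.19 m/s. Fr₁ = V₁/√(g·y₁) = 2.19/√(9.81×0.0461) = 3.26.
Bélanger equation: y₂/y₁ = ½[√(1 + 8Fr₁²) − 1] = ½[√85.91 − 1] = 4.13.
y₂ = 4.13 × 0.0461 = 0.191 m.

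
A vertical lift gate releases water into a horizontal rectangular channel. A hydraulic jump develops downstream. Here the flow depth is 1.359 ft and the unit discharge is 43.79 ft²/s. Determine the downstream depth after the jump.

y₂ = 8.707 ft

V₁ = q/y₁ = 43.79/1.359 = 32.22 ft/s. Fr₁ = V₁/√(g·y₁) = 32.22/√(32.2×1.359) = 4.871.
Bélanger equation: y₂/y₁ = ½[√(1 + 8Fr₁²) − 1] = ½[√190.81 − 1] = 6.407.
y₂ = 6.407 × 1.359 = 8.707 ft.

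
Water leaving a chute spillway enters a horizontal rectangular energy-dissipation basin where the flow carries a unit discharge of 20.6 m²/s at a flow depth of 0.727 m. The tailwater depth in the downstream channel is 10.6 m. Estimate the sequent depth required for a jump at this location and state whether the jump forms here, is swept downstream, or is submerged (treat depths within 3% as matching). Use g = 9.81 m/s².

y₂ = 10.6 m; the jump forms here

V₁ = q/y₁ = 20.6/0.727 = 28.3 m/s. Fr₁ = V₁/√(g·y₁) = 28.3/√(9.81×0.727) = 10.6.
Sequent-depth ratio: y₂/y₁ = ½[√(1 + 8Fr₁²) − 1] = ½[√901.6 − 1] = 14.5.
y₂ = 14.5 × 0.727 = 10.6 m.
Tailwater y_tw = 10.6 m: y_tw ≈ y₂, so the jump forms here.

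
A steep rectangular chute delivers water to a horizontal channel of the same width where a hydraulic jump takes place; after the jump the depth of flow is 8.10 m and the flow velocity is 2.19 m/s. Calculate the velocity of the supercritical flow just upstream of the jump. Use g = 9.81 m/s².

V₁ = 20.1 m/s

Fr₂ = V₂/√(g·y₂) = 2.19/√(9.81×8.10) = 0.246.
Since the conjugate-depth ratio holds either way, y₁/y₂ = ½[√(1 + 8Fr₂²) − 1] = ½[√1.483 − 1] = 0.109.
y₁ = 0.109 × 8.10 = 0.882 m.
V₁ = q/y₁ = 17.7/0.882 = 20.1 m/s.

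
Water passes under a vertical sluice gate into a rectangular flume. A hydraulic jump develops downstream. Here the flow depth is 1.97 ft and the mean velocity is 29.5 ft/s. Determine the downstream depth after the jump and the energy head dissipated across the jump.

Fr₁ = V₁/√(g·y₁) = 29.5/√(32.2×1.97) = 3.70.
Bélanger equation: y₂/y₁ = ½[√(1 + 8Fr₁²) − 1] = ½[√110.8 − 1] = 4.76.
y₂ = 4.76 × 1.97 = 9.38 ft.
q = V₁·y₁ = 29.5 × 1.97 = 58.1 ft²/s. V₂ = q/y₂ = 58.1/9.38 = 6.19 ft/s. E₁ = y₁ + V₁²/2g = 15.5 ft; E₂ = y₂ + V₂²/2g = 9.98 ft. ΔE = E₁ − E₂ = 5.51 ft.

y₂ = 9.38 ft; ΔE = 5.51 ft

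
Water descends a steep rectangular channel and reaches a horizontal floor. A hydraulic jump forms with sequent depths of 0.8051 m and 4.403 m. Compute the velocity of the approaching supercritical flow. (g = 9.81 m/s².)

V₁ = 11.82 m/s

For a rectangular channel the momentum equation gives q² = ½·g·y₁·y₂·(y₁ + y₂) = ½×9.81×0.8051×4.403×5.208 = 90.56.
q = √90.56 = 9.516 m²/s.
V₁ = q/y₁ = 9.516/0.8051 = 11.82 m/s.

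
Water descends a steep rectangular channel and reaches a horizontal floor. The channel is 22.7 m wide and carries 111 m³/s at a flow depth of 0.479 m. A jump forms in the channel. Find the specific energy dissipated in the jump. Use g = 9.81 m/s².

ΔE = 2.69 m

q = Q/b = 111/22.7 = 4.89 m²/s; V₁ = q/y₁ = 10.2 m/s. Fr₁ = V₁/√(g·y₁) = 4.71.
Conjugate-depth relation: y₂/y₁ = ½[√(1 + 8Fr₁²) − 1] = ½[√178.4 − 1] = 6.18.
y₂ = 6.18 × 0.479 = 2.96 m.
Head loss: ΔE = (y₂ − y₁)³/(4y₁y₂) = (2.96 − 0.479)³/(4×0.479×2.96) = 15.3/5.67 = 2.69 m.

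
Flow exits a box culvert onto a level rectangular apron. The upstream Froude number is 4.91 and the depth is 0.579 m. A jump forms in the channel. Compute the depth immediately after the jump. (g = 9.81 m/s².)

Fr₁ = 4.91 (given).
Conjugate-depth relation: y₂/y₁ = ½[√(1 + 8Fr₁²) − 1] = ½[√193.9 − 1] = 6.46.
y₂ = 6.46 × 0.579 = 3.74 m.

y₂ = 3.74 m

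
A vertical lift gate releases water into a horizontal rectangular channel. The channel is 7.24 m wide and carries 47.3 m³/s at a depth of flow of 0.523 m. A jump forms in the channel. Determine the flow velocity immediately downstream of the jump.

q = Q/b = 47.3/7.24 = 6.53 m²/s; V₁ = q/y₁ = 12.5 m/s. Fr₁ = V₁/√(g·y₁) = 5.51.
Conjugate-depth relation: y₂/y₁ = ½[√(1 + 8Fr₁²) − 1] = ½[√244.3 − 1] = 7.32.
y₂ = 7.32 × 0.523 = 3.83 m.
V₂ = q/y₂ = 6.53/3.83 = 1.71 m/s.

V₂ = 1.71 m/s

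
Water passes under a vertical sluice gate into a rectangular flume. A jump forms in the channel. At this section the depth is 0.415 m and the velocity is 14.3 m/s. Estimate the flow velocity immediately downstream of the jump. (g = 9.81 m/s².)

Fr₁ = V₁/√(g·y₁) = 14.3/√(9.81×0.415) = 7.09.
From the momentum equation for a rectangular channel, y₂/y₁ = ½[√(1 + 8Fr₁²) − 1] = ½[√402.8 − 1] = 9.54.
y₂ = 9.54 × 0.415 = 3.96 m.
q = V₁·y₁ = 14.3 × 0.415 = 5.93 m²/s.
V₂ = q/y₂ = 5.93/3.96 = 1.50 m/s.

V₂ = 1.50 m/s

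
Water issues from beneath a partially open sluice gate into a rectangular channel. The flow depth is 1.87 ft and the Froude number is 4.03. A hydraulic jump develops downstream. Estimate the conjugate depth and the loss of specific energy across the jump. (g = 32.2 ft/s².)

y₂ = 9.76 ft; ΔE = 6.73 ft

Fr₁ = 4.03 (given).
Conjugate-depth relation: y₂/y₁ = ½[√(1 + 8Fr₁²) − 1] = ½[√130.9 − 1] = 5.22.
y₂ = 5.22 × 1.87 = 9.76 ft.
V₁ = Fr₁·√(g·y₁) = 4.03×√(32.2×1.87) = 31.3 ft/s; q = V₁·y₁ = 58.5 ft²/s. V₂ = q/y₂ = 58.5/9.76 = 5.99 ft/s. E₁ = y₁ + V₁²/2g = 17.1 ft; E₂ = y₂ + V₂²/2g = 10.3 ft. ΔE = E₁ − E₂ = 6.73 ft.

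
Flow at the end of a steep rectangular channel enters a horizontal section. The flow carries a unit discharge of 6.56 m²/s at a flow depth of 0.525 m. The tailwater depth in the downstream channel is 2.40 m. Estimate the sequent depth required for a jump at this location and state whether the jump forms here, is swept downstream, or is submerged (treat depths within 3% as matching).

y₂ = 3.83 m; the jump is swept downstream

V₁ = q/y₁ = 6.56/0.525 = 12.5 m/s. Fr₁ = V₁/√(g·y₁) = 12.5/√(9.81×0.525) = 5.51.
Conjugate-depth relation: y₂/y₁ = ½[√(1 + 8Fr₁²) − 1] = ½[√243.5 − 1] = 7.30.
y₂ = 7.30 × 0.525 = 3.83 m.
Tailwater y_tw = 2.40 m: y_tw < y₂, so the jump is swept downstream.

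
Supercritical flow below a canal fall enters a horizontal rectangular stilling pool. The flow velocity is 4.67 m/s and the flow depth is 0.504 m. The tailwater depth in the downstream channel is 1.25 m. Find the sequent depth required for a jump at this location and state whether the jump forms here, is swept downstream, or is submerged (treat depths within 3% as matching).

Fr₁ = V₁/√(g·y₁) = 4.67/√(9.81×0.504) = 2.10.
Sequent-depth ratio: y₂/y₁ = ½[√(1 + 8Fr₁²) − 1] = ½[√36.29 − 1] = 2.51.
y₂ = 2.51 × 0.504 = 1.27 m.
Tailwater y_tw = 1.25 m: y_tw ≈ y₂, so the jump forms here.

y₂ = 1.27 m; the jump forms here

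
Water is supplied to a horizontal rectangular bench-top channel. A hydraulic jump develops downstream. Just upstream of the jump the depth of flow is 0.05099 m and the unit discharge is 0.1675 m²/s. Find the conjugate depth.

V₁ = q/y₁ = 0.1675/0.05099 = 3.285 m/s. Fr₁ = V₁/√(g·y₁) = 3.285/√(9.81×0.05099) = 4.645.
Bélanger equation: y₂/y₁ = ½[√(1 + 8Fr₁²) − 1] = ½[√173.58 − 1] = 6.088.
y₂ = 6.088 × 0.05099 = 0.3104 m.

y₂ = 0.3104 m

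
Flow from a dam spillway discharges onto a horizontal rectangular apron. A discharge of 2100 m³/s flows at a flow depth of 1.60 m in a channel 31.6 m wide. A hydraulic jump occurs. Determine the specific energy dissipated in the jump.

q = Q/b = 2100/31.6 = 66.5 m²/s; V₁ = q/y₁ = 41.5 m/s. Fr₁ = V₁/√(g·y₁) = 10.5.
Bélanger equation: y₂/y₁ = ½[√(1 + 8Fr₁²) − 1] = ½[√880.3 − 1] = 14.3.
y₂ = 14.3 × 1.60 = 22.9 m.
V₂ = q/y₂ = 66.5/22.9 = 2.90 m/s. E₁ = y₁ + V₁²/2g = 89.5 m; E₂ = y₂ + V₂²/2g = 23.4 m. ΔE = E₁ − E₂ = 66.2 m.

ΔE = 66.2 m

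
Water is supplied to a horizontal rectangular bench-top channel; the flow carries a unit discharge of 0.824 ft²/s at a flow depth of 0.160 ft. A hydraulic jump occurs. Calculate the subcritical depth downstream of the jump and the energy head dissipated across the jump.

V₁ = q/y₁ = 0.824/0.160 = 5.15 ft/s. Fr₁ = V₁/√(g·y₁) = 5.15/√(32.2×0.160) = 2.27.
From the momentum equation for a rectangular channel, y₂/y₁ = ½[√(1 + 8Fr₁²) − 1] = ½[√42.18 − 1] = 2.75.
y₂ = 2.75 × 0.160 = 0.440 ft.
Head loss: ΔE = (y₂ − y₁)³/(4y₁y₂) = (0.440 − 0.160)³/(4×0.160×0.440) = 0.0219/0.281 = 0.0777 ft.

y₂ = 0.440 ft; ΔE = 0.0777 ft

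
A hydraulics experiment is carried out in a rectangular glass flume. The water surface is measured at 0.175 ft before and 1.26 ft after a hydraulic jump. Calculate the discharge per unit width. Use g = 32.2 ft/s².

q = 2.26 ft²/s

For a rectangular channel the momentum equation gives q² = ½·g·y₁·y₂·(y₁ + y₂) = ½×32.2×0.175×1.26×1.44 = 5.09.
q = √5.09 = 2.26 ft²/s.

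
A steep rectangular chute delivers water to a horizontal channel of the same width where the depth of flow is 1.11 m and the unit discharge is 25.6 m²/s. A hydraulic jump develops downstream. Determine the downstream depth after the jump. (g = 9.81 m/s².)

V₁ = q/y₁ = 25.6/1.11 = 23.1 m/s. Fr₁ = V₁/√(g·y₁) = 23.1/√(9.81×1.11) = 6.99.
By Bélanger, y₂/y₁ = ½[√(1 + 8Fr₁²) − 1] = ½[√391.8 − 1] = 9.40.
y₂ = 9.40 × 1.11 = 10.4 m.

y₂ = 10.4 m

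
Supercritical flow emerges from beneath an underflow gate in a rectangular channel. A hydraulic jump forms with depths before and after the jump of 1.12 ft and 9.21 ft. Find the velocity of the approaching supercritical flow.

For a rectangular channel the momentum equation gives q² = ½·g·y₁·y₂·(y₁ + y₂) = ½×32.2×1.12×9.21×10.3 = 1716.
q = √1716 = 41.4 ft²/s.
V₁ = q/y₁ = 41.4/1.12 = 37.0 ft/s.

V₁ = 37.0 ft/s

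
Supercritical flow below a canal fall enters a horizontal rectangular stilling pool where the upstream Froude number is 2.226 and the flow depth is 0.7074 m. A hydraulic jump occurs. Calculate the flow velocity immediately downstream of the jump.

V₂ = 2.182 m/s

Fr₁ = 2.226 (given).
Bélanger equation: y₂/y₁ = ½[√(1 + 8Fr₁²) − 1] = ½[√40.641 − 1] = 2.687.
y₂ = 2.687 × 0.7074 = 1.901 m.
V₁ = Fr₁·√(g·y₁) = 2.226×√(9.81×0.7074) = 5.864 m/s; q = V₁·y₁ = 4.148 m²/s.
V₂ = q/y₂ = 4.148/1.901 = 2.182 m/s.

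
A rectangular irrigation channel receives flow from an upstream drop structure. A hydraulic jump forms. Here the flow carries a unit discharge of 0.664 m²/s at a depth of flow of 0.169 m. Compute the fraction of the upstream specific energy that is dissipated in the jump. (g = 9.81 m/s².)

V₁ = q/y₁ = 0.664/0.169 = 3.93 m/s. Fr₁ = V₁/√(g·y₁) = 3.93/√(9.81×0.169) = 3.05.
Bélanger equation: y₂/y₁ = ½[√(1 + 8Fr₁²) − 1] = ½[√75.49 − 1] = 3.84.
y₂ = 3.84 × 0.169 = 0.650 m.
E₁ = y₁ + V₁²/2g = 0.956 m. ΔE = (y₂ − y₁)³/(4y₁y₂) = 0.253 m. ΔE/E₁ = 0.253/0.956 = 0.265.

ΔE/E₁ = 0.265 (26.5%)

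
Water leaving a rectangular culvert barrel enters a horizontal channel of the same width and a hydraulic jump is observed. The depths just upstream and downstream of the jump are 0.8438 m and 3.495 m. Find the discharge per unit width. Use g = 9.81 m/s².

For a rectangular channel the momentum equation gives q² = ½·g·y₁·y₂·(y₁ + y₂) = ½×9.81×0.8438×3.495×4.339 = 62.76.
q = √62.76 = 7.922 m²/s.

q = 7.922 m²/s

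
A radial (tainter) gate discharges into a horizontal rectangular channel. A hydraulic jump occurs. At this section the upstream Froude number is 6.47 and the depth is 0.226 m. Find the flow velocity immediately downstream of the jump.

V₂ = 1.11 m/s

Fr₁ = 6.47 (given).
Conjugate-depth relation: y₂/y₁ = ½[√(1 + 8Fr₁²) − 1] = ½[√335.9 − 1] = 8.66.
y₂ = 8.66 × 0.226 = 1.96 m.
V₁ = Fr₁·√(g·y₁) = 6.47×√(9.81×0.226) = 9.63 m/s; q = V₁·y₁ = 2.18 m²/s.
V₂ = q/y₂ = 2.18/1.96 = 1.11 m/s.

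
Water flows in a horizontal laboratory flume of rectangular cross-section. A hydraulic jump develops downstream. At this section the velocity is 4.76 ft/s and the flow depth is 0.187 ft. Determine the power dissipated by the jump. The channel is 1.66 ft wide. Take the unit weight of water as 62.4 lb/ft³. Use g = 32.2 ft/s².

P = 0.00733 hp

Fr₁ = V₁/√(g·y₁) = 4.76/√(32.2×0.187) = 1.94.
Bélanger equation: y₂/y₁ = ½[√(1 + 8Fr₁²) − 1] = ½[√31.10 − 1] = 2.29.
y₂ = 2.29 × 0.187 = 0.428 ft.
Head loss: ΔE = (y₂ − y₁)³/(4y₁y₂) = (0.428 − 0.187)³/(4×0.187×0.428) = 0.0140/0.320 = 0.0437 ft.
q = V₁·y₁ = 4.76 × 0.187 = 0.890 ft²/s. Q = q·b = 0.890 × 1.66 = 1.48 cfs. P = γ·Q·ΔE/550 = 62.4 × 1.48 × 0.0437 / 550 = 0.00733 hp.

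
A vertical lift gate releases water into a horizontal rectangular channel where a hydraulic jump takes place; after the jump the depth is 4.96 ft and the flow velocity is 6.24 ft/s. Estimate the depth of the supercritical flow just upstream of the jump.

y₁ = 1.78 ft

Fr₂ = V₂/√(g·y₂) = 6.24/√(32.2×4.96) = 0.494.
From the momentum equation (using Fr₂), y₁/y₂ = ½[√(1 + 8Fr₂²) − 1] = ½[√2.950 − 1] = 0.359.
y₁ = 0.359 × 4.96 = 1.78 ft.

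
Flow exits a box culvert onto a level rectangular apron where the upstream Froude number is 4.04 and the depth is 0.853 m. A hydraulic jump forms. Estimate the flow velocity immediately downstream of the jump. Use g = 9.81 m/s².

V₂ = 2.23 m/s

Fr₁ = 4.04 (given).
From the momentum equation for a rectangular channel, y₂/y₁ = ½[√(1 + 8Fr₁²) − 1] = ½[√131.6 − 1] = 5.24.
y₂ = 5.24 × 0.853 = 4.47 m.
V₁ = Fr₁·√(g·y₁) = 4.04×√(9.81×0.853) = 11.7 m/s; q = V₁·y₁ = 9.97 m²/s.
V₂ = q/y₂ = 9.97/4.47 = 2.23 m/s.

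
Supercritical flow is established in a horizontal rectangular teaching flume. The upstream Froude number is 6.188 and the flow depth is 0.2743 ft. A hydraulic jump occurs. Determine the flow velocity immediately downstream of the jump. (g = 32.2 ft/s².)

V₂ = 2.225 ft/s

Fr₁ = 6.188 (given).
By Bélanger, y₂/y₁ = ½[√(1 + 8Fr₁²) − 1] = ½[√307.33 − 1] = 8.265.
y₂ = 8.265 × 0.2743 = 2.267 ft.
V₁ = Fr₁·√(g·y₁) = 6.188×√(32.2×0.2743) = 18.39 ft/s; q = V₁·y₁ = 5.044 ft²/s.
V₂ = q/y₂ = 5.044/2.267 = 2.225 ft/s.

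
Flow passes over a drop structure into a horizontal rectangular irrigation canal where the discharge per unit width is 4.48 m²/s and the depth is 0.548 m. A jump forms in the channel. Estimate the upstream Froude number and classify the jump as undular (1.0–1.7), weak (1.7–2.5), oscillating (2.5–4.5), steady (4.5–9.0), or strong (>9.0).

V₁ = q/y₁ = 4.48/0.548 = 8.18 m/s. Fr₁ = V₁/√(g·y₁) = 8.18/√(9.81×0.548) = 3.53.
Fr₁ = 3.53 lies in the oscillating range.

Fr₁ = 3.53; oscillating jump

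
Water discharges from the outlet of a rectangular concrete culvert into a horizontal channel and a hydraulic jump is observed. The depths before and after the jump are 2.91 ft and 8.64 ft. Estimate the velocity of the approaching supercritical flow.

For a rectangular channel the momentum equation gives q² = ½·g·y₁·y₂·(y₁ + y₂) = ½×32.2×2.91×8.64×11.6 = 4675.
q = √4675 = 68.4 ft²/s.
V₁ = q/y₁ = 68.4/2.91 = 23.5 ft/s.

V₁ = 23.5 ft/s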